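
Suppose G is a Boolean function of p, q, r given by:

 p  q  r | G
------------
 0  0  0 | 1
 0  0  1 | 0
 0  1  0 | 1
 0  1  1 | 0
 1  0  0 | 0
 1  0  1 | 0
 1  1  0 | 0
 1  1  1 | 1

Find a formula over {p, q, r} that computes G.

G(p, q, r) = (((~p & ~q) & ~r) | ((~p & q) & ~r)) | ((p & q) & r)

The 1-rows are (0,0,0), (0,1,0), (1,1,1). Each contributes one minterm — ¬p·¬q·¬r; ¬p·q·¬r; p·q·r — and their disjunction is a sum-of-products form of G.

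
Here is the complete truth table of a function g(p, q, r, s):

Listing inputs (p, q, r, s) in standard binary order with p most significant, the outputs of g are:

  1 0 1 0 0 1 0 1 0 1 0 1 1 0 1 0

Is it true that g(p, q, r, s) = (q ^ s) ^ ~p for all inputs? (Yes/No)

Evaluate (q ^ s) ^ ~p on each row and compare to g:
  p=0, q=0, r=0, s=0: formula gives 1, g = 1 ✓
  p=0, q=0, r=0, s=1: formula gives 0, g = 0 ✓
  p=0, q=0, r=1, s=0: formula gives 1, g = 1 ✓
  p=0, q=0, r=1, s=1: formula gives 0, g = 0 ✓
  … (the remaining 12 rows also agree.)
Every row agrees, so the formula is equivalent.

Yes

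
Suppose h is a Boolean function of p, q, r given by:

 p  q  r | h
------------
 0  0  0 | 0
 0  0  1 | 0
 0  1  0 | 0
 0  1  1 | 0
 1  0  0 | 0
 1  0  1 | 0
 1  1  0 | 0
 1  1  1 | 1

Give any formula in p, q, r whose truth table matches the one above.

h(p, q, r) = (p AND q) AND r

The output is 1 only when every input is 1 — the AND of all inputs.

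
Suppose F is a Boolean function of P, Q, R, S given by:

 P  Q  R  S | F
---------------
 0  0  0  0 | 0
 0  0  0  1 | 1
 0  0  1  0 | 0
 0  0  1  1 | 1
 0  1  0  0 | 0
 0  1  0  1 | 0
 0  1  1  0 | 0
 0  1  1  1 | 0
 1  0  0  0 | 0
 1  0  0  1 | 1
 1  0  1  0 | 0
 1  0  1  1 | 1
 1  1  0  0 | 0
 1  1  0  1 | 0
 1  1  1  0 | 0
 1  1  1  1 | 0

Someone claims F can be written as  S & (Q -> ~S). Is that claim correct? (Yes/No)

Evaluate S & (Q -> ~S) on each row and compare to F:
  P=0, Q=0, R=0, S=0: formula gives 0, F = 0 ✓
  P=0, Q=0, R=0, S=1: formula gives 1, F = 1 ✓
  P=0, Q=0, R=1, S=0: formula gives 0, F = 0 ✓
  P=0, Q=0, R=1, S=1: formula gives 1, F = 1 ✓
  … (the remaining 12 rows also agree.)
All 16 rows match — the expression computes F exactly.

Yes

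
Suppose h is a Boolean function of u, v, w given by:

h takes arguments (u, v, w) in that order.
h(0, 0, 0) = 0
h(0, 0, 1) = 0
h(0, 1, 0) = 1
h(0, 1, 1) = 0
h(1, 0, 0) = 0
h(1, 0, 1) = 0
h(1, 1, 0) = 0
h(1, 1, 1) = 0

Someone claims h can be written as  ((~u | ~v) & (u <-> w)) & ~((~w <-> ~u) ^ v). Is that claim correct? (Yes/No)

Test each input against both h and the formula:
  u=0, v=0, w=0: formula gives 0, h = 0 ✓
  u=0, v=0, w=1: formula gives 0, h = 0 ✓
  u=0, v=1, w=0: formula gives 1, h = 1 ✓
  u=0, v=1, w=1: formula gives 0, h = 0 ✓
  u=1, v=0, w=0: formula gives 0, h = 0 ✓
  …and likewise for the remaining 3 rows.
No disagreement on any input; they are logically equivalent.

Yes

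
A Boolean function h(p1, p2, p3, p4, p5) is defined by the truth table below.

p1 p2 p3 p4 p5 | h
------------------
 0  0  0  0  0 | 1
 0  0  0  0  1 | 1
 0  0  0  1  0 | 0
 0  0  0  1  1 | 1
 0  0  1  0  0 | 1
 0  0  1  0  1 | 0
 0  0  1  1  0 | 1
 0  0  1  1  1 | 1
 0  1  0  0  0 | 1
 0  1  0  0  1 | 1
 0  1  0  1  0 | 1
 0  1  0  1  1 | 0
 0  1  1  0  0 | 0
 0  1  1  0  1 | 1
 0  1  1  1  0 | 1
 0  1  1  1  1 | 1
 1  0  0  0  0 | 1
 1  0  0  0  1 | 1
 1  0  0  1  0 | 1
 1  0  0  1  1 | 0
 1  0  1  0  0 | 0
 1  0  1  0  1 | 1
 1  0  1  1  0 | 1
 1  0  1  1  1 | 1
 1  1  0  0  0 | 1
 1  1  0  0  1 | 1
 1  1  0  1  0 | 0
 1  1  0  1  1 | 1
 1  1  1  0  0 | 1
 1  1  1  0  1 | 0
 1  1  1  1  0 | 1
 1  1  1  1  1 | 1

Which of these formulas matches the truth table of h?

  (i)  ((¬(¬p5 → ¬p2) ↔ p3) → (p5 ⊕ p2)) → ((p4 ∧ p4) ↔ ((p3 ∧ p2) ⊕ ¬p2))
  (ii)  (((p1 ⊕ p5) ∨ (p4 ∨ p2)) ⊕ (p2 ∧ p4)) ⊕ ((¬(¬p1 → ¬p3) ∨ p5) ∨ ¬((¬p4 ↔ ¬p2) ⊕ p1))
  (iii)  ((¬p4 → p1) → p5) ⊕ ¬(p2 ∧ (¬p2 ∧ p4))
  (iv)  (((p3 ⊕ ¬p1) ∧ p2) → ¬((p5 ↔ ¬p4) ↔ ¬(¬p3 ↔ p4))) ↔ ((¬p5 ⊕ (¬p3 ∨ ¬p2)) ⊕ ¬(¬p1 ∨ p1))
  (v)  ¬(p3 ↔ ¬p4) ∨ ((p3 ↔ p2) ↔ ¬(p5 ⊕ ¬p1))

v

(i) disagrees with h on (0,0,0,0,1) (formula → 0, table → 1); rule it out.
(ii) disagrees with h on (0,0,0,0,0) (formula → 0, table → 1); rule it out.
(iii) disagrees with h on (0,0,0,0,0) (formula → 0, table → 1); rule it out.
(iv) disagrees with h on (0,0,0,0,0) (formula → 0, table → 1); rule it out.
Only (v) survives; checking it on all 32 rows confirms it matches h.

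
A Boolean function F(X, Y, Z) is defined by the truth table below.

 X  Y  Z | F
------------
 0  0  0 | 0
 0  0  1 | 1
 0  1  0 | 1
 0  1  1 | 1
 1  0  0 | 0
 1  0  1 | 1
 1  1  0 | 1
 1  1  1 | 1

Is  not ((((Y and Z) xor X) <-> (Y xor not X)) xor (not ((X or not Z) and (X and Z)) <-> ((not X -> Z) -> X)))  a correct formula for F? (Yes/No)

Yes

Check the formula against F row by row:
  X=0, Y=0, Z=0: formula gives 0, F = 0 ✓
  X=0, Y=0, Z=1: formula gives 1, F = 1 ✓
  X=0, Y=1, Z=0: formula gives 1, F = 1 ✓
  X=0, Y=1, Z=1: formula gives 1, F = 1 ✓
  X=1, Y=0, Z=0: formula gives 0, F = 0 ✓
  …and likewise for the remaining 3 rows.
No disagreement on any input; they are logically equivalent.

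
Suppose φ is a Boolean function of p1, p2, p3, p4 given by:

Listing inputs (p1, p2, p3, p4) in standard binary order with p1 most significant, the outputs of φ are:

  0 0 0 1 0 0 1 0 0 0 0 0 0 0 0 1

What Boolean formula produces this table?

φ(p1, p2, p3, p4) = ((((not p1 and not p2) and p3) and p4) or (((not p1 and p2) and p3) and not p4)) or (((p1 and p2) and p3) and p4)

The 1-rows are (0,0,1,1), (0,1,1,0), (1,1,1,1). Each contributes one minterm — ¬p1·¬p2·p3·p4; ¬p1·p2·p3·¬p4; p1·p2·p3·p4 — and their disjunction is a sum-of-products form of φ.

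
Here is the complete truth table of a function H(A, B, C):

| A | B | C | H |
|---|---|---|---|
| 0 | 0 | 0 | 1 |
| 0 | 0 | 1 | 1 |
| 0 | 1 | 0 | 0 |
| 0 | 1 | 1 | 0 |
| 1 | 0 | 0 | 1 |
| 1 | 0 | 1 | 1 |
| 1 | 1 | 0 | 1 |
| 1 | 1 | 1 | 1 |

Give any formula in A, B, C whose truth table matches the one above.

The 0-rows are (0,1,0), (0,1,1). Take each as a conjunction (¬A·B·¬C, ¬A·B·C), form their disjunction, and complement — that gives a formula that is 1 everywhere H is.

H(A, B, C) = NOT (((NOT A AND B) AND NOT C) OR ((NOT A AND B) AND C))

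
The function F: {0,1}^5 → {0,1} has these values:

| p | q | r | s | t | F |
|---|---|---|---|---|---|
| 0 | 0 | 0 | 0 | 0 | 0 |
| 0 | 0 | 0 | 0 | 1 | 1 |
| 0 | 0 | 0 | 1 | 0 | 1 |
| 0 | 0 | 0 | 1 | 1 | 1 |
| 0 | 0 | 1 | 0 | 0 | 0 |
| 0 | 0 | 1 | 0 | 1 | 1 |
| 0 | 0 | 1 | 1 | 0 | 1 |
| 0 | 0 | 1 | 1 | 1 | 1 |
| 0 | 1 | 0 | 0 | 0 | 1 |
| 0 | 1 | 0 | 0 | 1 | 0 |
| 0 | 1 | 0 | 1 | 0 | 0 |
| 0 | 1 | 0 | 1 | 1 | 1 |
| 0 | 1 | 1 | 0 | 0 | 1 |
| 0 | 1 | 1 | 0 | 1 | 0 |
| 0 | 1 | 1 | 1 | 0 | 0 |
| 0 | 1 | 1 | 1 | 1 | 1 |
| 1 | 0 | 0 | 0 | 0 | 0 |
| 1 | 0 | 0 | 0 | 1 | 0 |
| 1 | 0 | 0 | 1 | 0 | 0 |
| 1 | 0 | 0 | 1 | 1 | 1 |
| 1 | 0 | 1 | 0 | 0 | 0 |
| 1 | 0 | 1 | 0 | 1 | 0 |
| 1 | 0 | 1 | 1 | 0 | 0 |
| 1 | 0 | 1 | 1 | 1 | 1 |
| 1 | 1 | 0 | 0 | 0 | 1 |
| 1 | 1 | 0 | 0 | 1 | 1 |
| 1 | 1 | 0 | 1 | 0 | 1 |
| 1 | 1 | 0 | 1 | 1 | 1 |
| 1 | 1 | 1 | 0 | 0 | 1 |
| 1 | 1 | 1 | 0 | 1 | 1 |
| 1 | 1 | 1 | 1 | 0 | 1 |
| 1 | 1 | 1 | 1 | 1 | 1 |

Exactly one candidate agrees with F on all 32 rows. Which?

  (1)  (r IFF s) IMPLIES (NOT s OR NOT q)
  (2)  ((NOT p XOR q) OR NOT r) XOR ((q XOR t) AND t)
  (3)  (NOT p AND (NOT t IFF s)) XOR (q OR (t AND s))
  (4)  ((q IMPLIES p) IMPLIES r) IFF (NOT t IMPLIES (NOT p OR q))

(1): at (0,0,0,0,0) it gives 1, but F = 0 — eliminated.
(2): at (0,0,0,0,0) it gives 1, but F = 0 — eliminated.
(4): at (0,0,0,0,1) it gives 0, but F = 1 — eliminated.
Only (3) survives; checking it on all 32 rows confirms it matches F.

3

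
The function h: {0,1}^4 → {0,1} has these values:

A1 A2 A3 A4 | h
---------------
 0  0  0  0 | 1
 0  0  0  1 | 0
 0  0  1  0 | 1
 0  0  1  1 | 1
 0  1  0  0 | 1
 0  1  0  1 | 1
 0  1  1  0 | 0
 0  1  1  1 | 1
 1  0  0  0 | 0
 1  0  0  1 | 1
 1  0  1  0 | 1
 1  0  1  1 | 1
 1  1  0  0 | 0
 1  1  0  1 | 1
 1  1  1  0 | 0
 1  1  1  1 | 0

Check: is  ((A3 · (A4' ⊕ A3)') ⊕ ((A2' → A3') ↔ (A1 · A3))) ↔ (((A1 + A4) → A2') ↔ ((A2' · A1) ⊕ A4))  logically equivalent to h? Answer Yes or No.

Yes

Test each input against both h and the formula:
  A1=0, A2=0, A3=0, A4=0: formula gives 1, h = 1 ✓
  A1=0, A2=0, A3=0, A4=1: formula gives 0, h = 0 ✓
  A1=0, A2=0, A3=1, A4=0: formula gives 1, h = 1 ✓
  A1=0, A2=0, A3=1, A4=1: formula gives 1, h = 1 ✓
  … (the remaining 12 rows also agree.)
Every row agrees, so the formula is equivalent.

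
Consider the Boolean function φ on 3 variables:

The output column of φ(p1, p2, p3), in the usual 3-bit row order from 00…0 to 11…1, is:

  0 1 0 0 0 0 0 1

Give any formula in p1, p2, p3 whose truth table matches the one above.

φ(p1, p2, p3) = ((~p1 & ~p2) & p3) | ((p1 & p2) & p3)

The 1-rows are (0,0,1), (1,1,1). Each contributes one minterm — ¬p1·¬p2·p3; p1·p2·p3 — and their disjunction is a sum-of-products form of φ.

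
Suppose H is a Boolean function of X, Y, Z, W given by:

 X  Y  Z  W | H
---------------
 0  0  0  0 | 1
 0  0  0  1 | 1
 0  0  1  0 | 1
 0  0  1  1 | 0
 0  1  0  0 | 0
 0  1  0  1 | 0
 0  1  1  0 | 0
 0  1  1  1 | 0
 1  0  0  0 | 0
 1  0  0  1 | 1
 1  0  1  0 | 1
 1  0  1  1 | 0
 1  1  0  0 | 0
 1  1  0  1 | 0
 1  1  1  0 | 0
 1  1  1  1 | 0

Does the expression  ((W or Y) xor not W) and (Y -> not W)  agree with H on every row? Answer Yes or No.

No

Test each input against both H and the formula:
  X=0, Y=0, Z=0, W=0: formula gives 1, H = 1 ✓
  X=0, Y=0, Z=0, W=1: formula gives 1, H = 1 ✓
  X=0, Y=0, Z=1, W=0: formula gives 1, H = 1 ✓
  X=0, Y=0, Z=1, W=1: formula gives 1, but H = 0 ✗
Row (0,0,1,1) is a counterexample, so the formula is not equivalent to H.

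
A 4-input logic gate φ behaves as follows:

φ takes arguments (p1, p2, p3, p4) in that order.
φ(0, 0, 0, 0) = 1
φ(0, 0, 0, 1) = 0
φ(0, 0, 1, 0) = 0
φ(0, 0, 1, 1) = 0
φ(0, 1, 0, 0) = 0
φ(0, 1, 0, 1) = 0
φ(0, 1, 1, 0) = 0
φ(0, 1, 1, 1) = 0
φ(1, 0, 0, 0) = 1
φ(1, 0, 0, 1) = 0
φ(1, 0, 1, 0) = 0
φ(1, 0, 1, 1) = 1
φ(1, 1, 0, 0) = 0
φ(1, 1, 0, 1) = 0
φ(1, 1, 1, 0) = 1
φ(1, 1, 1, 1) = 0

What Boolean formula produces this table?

φ(p1, p2, p3, p4) = (((((¬p1 ∧ ¬p2) ∧ ¬p3) ∧ ¬p4) ∨ (((p1 ∧ ¬p2) ∧ ¬p3) ∧ ¬p4)) ∨ (((p1 ∧ ¬p2) ∧ p3) ∧ p4)) ∨ (((p1 ∧ p2) ∧ p3) ∧ ¬p4)

Collect the rows where φ=1 — (0,0,0,0), (1,0,0,0), (1,0,1,1), (1,1,1,0) — and write one minterm per row: ¬p1·¬p2·¬p3·¬p4, p1·¬p2·¬p3·¬p4, p1·¬p2·p3·p4, p1·p2·p3·¬p4. Their union (logical OR) reproduces the table exactly.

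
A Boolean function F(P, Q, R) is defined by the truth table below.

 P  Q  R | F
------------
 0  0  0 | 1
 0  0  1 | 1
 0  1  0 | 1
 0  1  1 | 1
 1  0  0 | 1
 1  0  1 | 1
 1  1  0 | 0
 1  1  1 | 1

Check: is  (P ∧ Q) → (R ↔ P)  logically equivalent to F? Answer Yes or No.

Yes

Check the formula against F row by row:
  P=0, Q=0, R=0: formula gives 1, F = 1 ✓
  P=0, Q=0, R=1: formula gives 1, F = 1 ✓
  P=0, Q=1, R=0: formula gives 1, F = 1 ✓
  P=0, Q=1, R=1: formula gives 1, F = 1 ✓
  P=1, Q=0, R=0: formula gives 1, F = 1 ✓
  …and likewise for the remaining 3 rows.
Every row agrees, so the formula is equivalent.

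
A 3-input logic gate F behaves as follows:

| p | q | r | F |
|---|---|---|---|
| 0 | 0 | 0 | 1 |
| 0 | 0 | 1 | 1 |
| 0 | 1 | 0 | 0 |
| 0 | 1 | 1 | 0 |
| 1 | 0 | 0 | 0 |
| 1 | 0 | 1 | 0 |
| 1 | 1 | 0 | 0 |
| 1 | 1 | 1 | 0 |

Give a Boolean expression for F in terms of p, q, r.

F(p, q, r) = ((p' · q') · r') + ((p' · q') · r)

Collect the rows where F=1 — (0,0,0), (0,0,1) — and write one minterm per row: ¬p·¬q·¬r, ¬p·¬q·r. Their union (logical OR) reproduces the table exactly.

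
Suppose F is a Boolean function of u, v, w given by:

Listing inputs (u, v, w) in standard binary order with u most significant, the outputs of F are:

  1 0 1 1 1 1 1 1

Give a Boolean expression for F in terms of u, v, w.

F is 0 on exactly one input, (0,0,1), whose minterm is ¬u·¬v·w. So F is the negation of that single conjunction.

F(u, v, w) = not ((not u and not v) and w)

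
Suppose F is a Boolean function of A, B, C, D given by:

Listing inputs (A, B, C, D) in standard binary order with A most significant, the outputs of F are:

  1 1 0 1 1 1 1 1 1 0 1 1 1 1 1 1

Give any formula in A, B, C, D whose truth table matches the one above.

There are just 2 zero rows: (0,0,1,0), (1,0,0,1). Their minterms are ¬A·¬B·C·¬D, A·¬B·¬C·D; the OR of those covers precisely the 0-outputs, and negating it yields F.

F(A, B, C, D) = ((((A' · B') · C) · D') + (((A · B') · C') · D))'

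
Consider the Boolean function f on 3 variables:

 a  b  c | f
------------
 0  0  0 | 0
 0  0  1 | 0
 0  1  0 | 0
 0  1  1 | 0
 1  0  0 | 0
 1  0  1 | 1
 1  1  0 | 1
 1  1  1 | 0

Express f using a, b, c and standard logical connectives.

f(a, b, c) = ((a AND NOT b) AND c) OR ((a AND b) AND NOT c)

Collect the rows where f=1 — (1,0,1), (1,1,0) — and write one minterm per row: a·¬b·c, a·b·¬c. Their union (logical OR) reproduces the table exactly.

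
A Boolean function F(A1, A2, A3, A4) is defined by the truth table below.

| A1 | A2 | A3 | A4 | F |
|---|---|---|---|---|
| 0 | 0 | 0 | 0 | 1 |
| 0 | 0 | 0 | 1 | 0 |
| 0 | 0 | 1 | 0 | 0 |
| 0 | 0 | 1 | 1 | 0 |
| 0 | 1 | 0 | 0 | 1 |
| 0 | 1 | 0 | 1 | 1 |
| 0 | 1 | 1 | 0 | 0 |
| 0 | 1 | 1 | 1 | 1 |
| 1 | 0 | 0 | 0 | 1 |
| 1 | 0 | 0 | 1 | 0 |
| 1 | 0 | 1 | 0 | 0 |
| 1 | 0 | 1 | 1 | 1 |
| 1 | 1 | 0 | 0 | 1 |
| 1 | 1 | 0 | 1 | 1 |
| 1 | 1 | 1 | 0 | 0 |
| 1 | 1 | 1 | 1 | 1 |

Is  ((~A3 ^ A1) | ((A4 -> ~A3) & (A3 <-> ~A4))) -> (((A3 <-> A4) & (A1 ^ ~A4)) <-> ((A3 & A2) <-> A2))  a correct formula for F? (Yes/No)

No

Evaluate ((~A3 ^ A1) | ((A4 -> ~A3) & (A3 <-> ~A4))) -> (((A3 <-> A4) & (A1 ^ ~A4)) <-> ((A3 & A2) <-> A2)) on each row and compare to F:
  A1=0, A2=0, A3=0, A4=0: formula gives 1, F = 1 ✓
  A1=0, A2=0, A3=0, A4=1: formula gives 0, F = 0 ✓
  A1=0, A2=0, A3=1, A4=0: formula gives 0, F = 0 ✓
  A1=0, A2=0, A3=1, A4=1: formula gives 1, but F = 0 ✗
A single disagreement suffices: at (0,0,1,1) they differ, so the formula does not compute F.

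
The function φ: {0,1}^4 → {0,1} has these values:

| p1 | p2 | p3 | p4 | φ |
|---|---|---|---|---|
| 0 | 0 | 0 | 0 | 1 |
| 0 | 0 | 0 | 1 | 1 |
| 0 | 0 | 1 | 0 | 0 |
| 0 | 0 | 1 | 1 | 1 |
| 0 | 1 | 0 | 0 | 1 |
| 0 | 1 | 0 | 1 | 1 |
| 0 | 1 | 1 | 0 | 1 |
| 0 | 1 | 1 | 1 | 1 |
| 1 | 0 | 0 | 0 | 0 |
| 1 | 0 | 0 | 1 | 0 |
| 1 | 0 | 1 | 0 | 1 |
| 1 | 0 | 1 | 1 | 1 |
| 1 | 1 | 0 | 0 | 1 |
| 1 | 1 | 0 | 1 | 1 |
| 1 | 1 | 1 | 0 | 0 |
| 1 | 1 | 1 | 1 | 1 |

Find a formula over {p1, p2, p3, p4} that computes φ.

There are just 4 zero rows: (0,0,1,0), (1,0,0,0), (1,0,0,1), (1,1,1,0). Their minterms are ¬p1·¬p2·p3·¬p4, p1·¬p2·¬p3·¬p4, p1·¬p2·¬p3·p4, p1·p2·p3·¬p4; the OR of those covers precisely the 0-outputs, and negating it yields φ.

φ(p1, p2, p3, p4) = NOT ((((((NOT p1 AND NOT p2) AND p3) AND NOT p4) OR (((p1 AND NOT p2) AND NOT p3) AND NOT p4)) OR (((p1 AND NOT p2) AND NOT p3) AND p4)) OR (((p1 AND p2) AND p3) AND NOT p4))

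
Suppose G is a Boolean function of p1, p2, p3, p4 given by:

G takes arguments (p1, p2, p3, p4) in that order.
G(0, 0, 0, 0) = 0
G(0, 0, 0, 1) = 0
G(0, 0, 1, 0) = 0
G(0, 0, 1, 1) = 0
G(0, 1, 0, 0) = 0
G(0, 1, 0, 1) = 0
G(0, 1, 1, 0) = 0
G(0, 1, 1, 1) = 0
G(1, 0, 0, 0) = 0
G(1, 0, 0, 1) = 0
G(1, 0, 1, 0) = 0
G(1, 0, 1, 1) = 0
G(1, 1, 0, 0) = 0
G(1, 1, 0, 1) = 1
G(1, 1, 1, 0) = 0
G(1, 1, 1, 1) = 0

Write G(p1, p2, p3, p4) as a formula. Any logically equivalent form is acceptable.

G(p1, p2, p3, p4) = ((p1 ∧ p2) ∧ ¬p3) ∧ p4

Only row (1,1,0,1) gives 1. That row's minterm p1·p2·¬p3·p4 is G directly.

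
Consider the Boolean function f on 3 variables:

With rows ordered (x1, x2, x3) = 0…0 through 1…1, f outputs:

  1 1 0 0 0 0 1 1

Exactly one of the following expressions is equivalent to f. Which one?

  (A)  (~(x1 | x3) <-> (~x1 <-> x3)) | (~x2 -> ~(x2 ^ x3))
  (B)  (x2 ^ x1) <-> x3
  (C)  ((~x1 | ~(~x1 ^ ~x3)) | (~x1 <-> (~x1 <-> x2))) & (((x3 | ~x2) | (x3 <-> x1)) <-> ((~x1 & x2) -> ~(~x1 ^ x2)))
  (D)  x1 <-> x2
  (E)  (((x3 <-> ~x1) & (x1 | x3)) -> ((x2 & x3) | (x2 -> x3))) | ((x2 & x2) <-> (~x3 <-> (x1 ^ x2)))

(A) disagrees with f on (0,0,1) (formula → 0, table → 1); rule it out.
(B) disagrees with f on (0,0,1) (formula → 0, table → 1); rule it out.
(C) disagrees with f on (0,1,0) (formula → 1, table → 0); rule it out.
(E) disagrees with f on (0,1,0) (formula → 1, table → 0); rule it out.
(D) is the remaining candidate, and it agrees with f on all 8 inputs.

D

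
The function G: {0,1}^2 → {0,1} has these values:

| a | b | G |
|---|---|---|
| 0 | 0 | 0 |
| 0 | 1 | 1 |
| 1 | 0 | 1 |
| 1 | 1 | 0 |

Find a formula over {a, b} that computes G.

G(a, b) = a ⊕ b

The output is 1 exactly when an odd number of inputs are 1 — the 2-way XOR (parity).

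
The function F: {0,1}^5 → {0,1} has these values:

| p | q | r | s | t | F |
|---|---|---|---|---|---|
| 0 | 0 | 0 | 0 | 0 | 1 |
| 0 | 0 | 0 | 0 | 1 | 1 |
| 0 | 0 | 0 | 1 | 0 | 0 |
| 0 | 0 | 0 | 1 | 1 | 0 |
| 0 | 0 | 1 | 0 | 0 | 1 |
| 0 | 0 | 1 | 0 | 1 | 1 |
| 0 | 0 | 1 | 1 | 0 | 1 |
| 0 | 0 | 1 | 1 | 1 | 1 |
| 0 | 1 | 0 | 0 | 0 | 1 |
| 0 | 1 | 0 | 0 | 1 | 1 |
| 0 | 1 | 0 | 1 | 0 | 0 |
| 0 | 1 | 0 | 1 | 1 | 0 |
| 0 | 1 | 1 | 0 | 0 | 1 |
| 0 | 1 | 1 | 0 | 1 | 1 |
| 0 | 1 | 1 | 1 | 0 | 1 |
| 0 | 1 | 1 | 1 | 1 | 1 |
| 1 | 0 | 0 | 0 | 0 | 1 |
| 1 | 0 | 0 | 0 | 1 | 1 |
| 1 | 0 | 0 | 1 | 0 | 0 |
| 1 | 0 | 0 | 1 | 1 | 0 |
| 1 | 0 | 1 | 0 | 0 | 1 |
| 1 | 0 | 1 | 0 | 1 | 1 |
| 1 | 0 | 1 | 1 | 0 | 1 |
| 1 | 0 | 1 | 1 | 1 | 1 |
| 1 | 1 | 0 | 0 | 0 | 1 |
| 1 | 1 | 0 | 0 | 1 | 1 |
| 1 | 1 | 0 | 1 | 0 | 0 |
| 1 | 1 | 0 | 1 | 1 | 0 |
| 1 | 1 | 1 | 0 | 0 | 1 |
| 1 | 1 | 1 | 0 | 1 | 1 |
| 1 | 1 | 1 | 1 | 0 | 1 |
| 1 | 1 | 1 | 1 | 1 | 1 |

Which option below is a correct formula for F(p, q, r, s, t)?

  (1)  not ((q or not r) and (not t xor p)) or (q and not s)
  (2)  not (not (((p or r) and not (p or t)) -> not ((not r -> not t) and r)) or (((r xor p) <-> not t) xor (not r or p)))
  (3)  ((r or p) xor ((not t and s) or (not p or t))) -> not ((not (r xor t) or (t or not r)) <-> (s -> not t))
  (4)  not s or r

4

(1) fails at (0,0,0,0,0): the formula yields 0, F is 1.
(2) fails at (0,0,0,0,0): the formula yields 0, F is 1.
(3) fails at (0,0,0,0,0): the formula yields 0, F is 1.
Only (4) survives; checking it on all 32 rows confirms it matches F.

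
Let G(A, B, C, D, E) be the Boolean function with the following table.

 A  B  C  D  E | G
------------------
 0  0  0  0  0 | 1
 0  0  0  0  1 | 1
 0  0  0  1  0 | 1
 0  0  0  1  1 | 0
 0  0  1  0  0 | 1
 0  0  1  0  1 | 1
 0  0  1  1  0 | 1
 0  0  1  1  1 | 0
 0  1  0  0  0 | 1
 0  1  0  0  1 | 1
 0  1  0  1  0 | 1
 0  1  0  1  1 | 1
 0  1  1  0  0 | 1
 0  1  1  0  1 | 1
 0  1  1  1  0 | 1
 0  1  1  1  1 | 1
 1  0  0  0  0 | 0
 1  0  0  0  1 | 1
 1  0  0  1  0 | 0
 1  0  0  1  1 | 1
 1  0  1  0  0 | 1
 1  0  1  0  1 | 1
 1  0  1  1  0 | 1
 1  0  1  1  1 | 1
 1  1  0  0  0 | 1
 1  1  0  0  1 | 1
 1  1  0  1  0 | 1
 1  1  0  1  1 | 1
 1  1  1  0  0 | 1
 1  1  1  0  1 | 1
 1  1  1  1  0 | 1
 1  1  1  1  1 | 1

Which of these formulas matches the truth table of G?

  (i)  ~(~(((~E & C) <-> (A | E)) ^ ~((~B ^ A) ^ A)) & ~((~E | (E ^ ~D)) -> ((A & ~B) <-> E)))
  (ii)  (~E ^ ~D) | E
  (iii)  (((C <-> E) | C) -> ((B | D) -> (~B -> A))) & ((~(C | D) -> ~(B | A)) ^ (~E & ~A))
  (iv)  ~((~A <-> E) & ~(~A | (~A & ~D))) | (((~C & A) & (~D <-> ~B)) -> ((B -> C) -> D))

i

(ii) disagrees with G on (0,0,0,0,0) (formula → 0, table → 1); rule it out.
(iii) disagrees with G on (0,0,0,0,0) (formula → 0, table → 1); rule it out.
(iv) disagrees with G on (0,0,0,1,1) (formula → 1, table → 0); rule it out.
(i) is the remaining candidate, and it agrees with G on all 32 inputs.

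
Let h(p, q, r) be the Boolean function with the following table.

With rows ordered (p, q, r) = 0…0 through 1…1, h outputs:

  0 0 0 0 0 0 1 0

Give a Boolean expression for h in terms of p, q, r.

h(p, q, r) = (p · q) · r'

Only row (1,1,0) gives 1. That row's minterm p·q·¬r is h directly.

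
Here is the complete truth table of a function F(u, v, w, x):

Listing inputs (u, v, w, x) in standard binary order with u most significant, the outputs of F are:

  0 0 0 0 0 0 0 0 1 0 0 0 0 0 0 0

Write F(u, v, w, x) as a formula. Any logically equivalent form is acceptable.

Only row (1,0,0,0) gives 1. That row's minterm u·¬v·¬w·¬x is F directly.

F(u, v, w, x) = ((u & ~v) & ~w) & ~x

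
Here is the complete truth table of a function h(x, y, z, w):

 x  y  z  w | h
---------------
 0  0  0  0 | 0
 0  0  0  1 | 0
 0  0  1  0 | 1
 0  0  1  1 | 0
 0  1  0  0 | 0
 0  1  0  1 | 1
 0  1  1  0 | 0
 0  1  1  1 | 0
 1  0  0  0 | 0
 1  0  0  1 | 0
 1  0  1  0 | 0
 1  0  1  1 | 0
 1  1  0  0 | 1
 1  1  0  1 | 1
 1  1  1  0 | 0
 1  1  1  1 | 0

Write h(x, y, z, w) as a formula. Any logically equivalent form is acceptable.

h=1 on 4 inputs: (0,0,1,0), (0,1,0,1), (1,1,0,0), (1,1,0,1). Reading each as a conjunction of literals (¬x·¬y·z·¬w, ¬x·y·¬z·w, x·y·¬z·¬w, x·y·¬z·w) and taking the OR gives the canonical DNF.

h(x, y, z, w) = (((((¬x ∧ ¬y) ∧ z) ∧ ¬w) ∨ (((¬x ∧ y) ∧ ¬z) ∧ w)) ∨ (((x ∧ y) ∧ ¬z) ∧ ¬w)) ∨ (((x ∧ y) ∧ ¬z) ∧ w)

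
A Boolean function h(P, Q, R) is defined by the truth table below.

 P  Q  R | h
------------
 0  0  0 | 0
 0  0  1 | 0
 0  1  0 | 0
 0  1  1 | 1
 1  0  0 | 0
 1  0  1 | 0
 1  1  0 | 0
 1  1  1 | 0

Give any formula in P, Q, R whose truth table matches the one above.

h is 1 on exactly one input, (0,1,1), whose minterm is ¬P·Q·R. So h is just that conjunction.

h(P, Q, R) = (¬P ∧ Q) ∧ R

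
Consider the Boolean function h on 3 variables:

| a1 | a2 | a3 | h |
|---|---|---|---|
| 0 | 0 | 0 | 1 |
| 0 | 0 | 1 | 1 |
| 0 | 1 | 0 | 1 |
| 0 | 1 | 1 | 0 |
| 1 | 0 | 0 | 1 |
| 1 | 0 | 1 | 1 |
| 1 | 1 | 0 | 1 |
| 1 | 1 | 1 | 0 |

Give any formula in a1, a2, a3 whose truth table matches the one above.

There are just 2 zero rows: (0,1,1), (1,1,1). Their minterms are ¬a1·a2·a3, a1·a2·a3; the OR of those covers precisely the 0-outputs, and negating it yields h.

h(a1, a2, a3) = ¬(((¬a1 ∧ a2) ∧ a3) ∨ ((a1 ∧ a2) ∧ a3))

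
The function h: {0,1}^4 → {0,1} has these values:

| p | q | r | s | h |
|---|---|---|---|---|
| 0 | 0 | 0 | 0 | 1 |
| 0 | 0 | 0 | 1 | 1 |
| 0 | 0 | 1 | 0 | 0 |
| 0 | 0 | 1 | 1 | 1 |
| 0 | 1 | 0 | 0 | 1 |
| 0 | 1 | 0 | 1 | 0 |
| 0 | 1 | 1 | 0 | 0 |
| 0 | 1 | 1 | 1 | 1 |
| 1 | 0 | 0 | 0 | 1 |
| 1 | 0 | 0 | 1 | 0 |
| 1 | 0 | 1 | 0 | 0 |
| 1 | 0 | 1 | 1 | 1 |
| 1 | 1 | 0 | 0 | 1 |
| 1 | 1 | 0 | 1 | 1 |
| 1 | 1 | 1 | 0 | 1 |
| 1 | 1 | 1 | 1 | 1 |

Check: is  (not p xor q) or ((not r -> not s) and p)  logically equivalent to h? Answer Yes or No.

No

Test each input against both h and the formula:
  p=0, q=0, r=0, s=0: formula gives 1, h = 1 ✓
  p=0, q=0, r=0, s=1: formula gives 1, h = 1 ✓
  p=0, q=0, r=1, s=0: formula gives 1, but h = 0 ✗
Row (0,0,1,0) is a counterexample, so the formula is not equivalent to h.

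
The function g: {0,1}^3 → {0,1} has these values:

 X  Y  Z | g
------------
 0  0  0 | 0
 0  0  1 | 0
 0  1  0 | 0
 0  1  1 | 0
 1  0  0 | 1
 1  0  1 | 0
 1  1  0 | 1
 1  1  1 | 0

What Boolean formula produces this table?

g(X, Y, Z) = ((X · Y') · Z') + ((X · Y) · Z')

The 1-rows are (1,0,0), (1,1,0). Each contributes one minterm — X·¬Y·¬Z; X·Y·¬Z — and their disjunction is a sum-of-products form of g.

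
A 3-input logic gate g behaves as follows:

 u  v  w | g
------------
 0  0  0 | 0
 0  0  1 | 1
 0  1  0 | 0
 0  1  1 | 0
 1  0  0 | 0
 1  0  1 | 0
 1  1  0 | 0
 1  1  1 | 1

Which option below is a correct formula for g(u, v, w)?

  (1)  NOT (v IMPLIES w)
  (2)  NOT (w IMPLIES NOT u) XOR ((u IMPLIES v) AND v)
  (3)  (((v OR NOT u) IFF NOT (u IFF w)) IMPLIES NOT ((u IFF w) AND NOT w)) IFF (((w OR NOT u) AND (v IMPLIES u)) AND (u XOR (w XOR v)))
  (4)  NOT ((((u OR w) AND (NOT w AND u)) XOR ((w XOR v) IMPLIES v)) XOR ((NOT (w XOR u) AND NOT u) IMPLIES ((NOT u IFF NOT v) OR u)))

3

(1) fails at (0,0,1): the formula yields 0, g is 1.
(2) fails at (0,0,1): the formula yields 0, g is 1.
(4) fails at (0,0,0): the formula yields 1, g is 0.
That leaves (3). Evaluating it on every row reproduces the table of g exactly.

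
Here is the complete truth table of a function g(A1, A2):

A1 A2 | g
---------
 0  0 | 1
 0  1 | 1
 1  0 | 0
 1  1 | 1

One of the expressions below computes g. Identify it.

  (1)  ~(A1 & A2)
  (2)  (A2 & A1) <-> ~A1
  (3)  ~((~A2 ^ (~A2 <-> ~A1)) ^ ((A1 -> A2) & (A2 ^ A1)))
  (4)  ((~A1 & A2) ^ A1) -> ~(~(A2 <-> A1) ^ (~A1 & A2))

(1): at (1,0) it gives 1, but g = 0 — eliminated.
(2): at (0,0) it gives 0, but g = 1 — eliminated.
(3): at (0,1) it gives 0, but g = 1 — eliminated.
(4) is the remaining candidate, and it agrees with g on all 4 inputs.

4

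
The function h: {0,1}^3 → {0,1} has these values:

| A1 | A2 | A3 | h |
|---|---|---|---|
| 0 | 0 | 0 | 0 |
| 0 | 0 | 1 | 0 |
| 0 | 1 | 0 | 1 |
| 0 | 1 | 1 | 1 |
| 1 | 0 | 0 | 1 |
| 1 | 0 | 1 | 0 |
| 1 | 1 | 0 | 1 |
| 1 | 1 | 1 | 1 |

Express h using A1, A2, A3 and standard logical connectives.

There are just 3 zero rows: (0,0,0), (0,0,1), (1,0,1). Their minterms are ¬A1·¬A2·¬A3, ¬A1·¬A2·A3, A1·¬A2·A3; the OR of those covers precisely the 0-outputs, and negating it yields h.

h(A1, A2, A3) = ~((((~A1 & ~A2) & ~A3) | ((~A1 & ~A2) & A3)) | ((A1 & ~A2) & A3))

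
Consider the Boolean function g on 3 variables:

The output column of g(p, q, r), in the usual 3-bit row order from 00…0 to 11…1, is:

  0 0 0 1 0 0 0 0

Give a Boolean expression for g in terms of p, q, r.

g(p, q, r) = (¬p ∧ q) ∧ r

g is 1 on exactly one input, (0,1,1), whose minterm is ¬p·q·r. So g is just that conjunction.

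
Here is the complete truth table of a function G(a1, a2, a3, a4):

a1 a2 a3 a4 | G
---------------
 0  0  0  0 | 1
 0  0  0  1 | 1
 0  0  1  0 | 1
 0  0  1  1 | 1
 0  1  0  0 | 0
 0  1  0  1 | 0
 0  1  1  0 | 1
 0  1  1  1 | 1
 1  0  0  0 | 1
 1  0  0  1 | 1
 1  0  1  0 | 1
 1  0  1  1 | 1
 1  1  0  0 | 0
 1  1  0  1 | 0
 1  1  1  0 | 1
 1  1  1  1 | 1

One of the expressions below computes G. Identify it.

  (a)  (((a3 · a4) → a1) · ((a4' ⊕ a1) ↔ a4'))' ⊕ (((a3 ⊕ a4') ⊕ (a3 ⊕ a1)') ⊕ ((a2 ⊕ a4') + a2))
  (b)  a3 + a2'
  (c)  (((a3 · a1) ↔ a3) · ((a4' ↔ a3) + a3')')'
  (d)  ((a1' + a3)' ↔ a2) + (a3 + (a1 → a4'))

(a) fails at (0,0,1,1): the formula yields 0, G is 1.
(c) fails at (0,1,0,0): the formula yields 1, G is 0.
(d) fails at (0,1,0,0): the formula yields 1, G is 0.
Only (b) survives; checking it on all 16 rows confirms it matches G.

b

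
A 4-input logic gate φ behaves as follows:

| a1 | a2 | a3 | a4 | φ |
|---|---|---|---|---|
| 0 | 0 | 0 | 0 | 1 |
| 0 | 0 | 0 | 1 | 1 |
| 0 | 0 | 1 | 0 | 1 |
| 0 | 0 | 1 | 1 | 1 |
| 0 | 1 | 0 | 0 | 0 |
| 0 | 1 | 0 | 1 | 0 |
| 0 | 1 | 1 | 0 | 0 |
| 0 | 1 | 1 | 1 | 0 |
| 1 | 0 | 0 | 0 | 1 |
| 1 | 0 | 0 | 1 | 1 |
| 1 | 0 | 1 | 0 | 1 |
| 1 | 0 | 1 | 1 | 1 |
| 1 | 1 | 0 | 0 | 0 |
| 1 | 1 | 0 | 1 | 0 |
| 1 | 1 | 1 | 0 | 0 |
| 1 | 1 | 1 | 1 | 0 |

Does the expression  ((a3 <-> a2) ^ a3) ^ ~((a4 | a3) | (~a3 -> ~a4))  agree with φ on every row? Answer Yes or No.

Yes

Test each input against both φ and the formula:
  a1=0, a2=0, a3=0, a4=0: formula gives 1, φ = 1 ✓
  a1=0, a2=0, a3=0, a4=1: formula gives 1, φ = 1 ✓
  a1=0, a2=0, a3=1, a4=0: formula gives 1, φ = 1 ✓
  a1=0, a2=0, a3=1, a4=1: formula gives 1, φ = 1 ✓
  …and likewise for the remaining 12 rows.
All 16 rows match — the expression computes φ exactly.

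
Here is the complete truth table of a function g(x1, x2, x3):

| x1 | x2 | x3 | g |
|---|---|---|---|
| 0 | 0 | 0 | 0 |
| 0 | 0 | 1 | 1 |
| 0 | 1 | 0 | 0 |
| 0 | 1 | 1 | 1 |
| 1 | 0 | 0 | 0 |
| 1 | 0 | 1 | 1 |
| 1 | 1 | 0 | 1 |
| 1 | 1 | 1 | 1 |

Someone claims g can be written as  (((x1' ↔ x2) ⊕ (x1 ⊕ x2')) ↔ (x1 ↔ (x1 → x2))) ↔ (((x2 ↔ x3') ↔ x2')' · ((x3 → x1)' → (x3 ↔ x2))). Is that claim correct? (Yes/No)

No

Check the formula against g row by row:
  x1=0, x2=0, x3=0: formula gives 0, g = 0 ✓
  x1=0, x2=0, x3=1: formula gives 1, g = 1 ✓
  x1=0, x2=1, x3=0: formula gives 0, g = 0 ✓
  x1=0, x2=1, x3=1: formula gives 1, g = 1 ✓
  x1=1, x2=0, x3=0: formula gives 0, g = 0 ✓
  …
  x1=1, x2=1, x3=1: formula gives 0, but g = 1 ✗
Row (1,1,1) is a counterexample, so the formula is not equivalent to g.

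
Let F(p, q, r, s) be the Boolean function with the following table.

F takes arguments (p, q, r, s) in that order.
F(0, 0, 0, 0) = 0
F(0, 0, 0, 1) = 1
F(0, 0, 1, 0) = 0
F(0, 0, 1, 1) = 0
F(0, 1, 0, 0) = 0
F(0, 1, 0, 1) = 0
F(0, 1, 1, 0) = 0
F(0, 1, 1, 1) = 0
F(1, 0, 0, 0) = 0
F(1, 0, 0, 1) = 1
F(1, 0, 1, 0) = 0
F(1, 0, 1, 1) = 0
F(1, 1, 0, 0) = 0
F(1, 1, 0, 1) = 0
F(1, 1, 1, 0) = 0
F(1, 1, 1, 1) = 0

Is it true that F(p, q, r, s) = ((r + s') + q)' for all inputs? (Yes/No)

Yes

Evaluate ((r + s') + q)' on each row and compare to F:
  p=0, q=0, r=0, s=0: formula gives 0, F = 0 ✓
  p=0, q=0, r=0, s=1: formula gives 1, F = 1 ✓
  p=0, q=0, r=1, s=0: formula gives 0, F = 0 ✓
  p=0, q=0, r=1, s=1: formula gives 0, F = 0 ✓
  …and likewise for the remaining 12 rows.
Every row agrees, so the formula is equivalent.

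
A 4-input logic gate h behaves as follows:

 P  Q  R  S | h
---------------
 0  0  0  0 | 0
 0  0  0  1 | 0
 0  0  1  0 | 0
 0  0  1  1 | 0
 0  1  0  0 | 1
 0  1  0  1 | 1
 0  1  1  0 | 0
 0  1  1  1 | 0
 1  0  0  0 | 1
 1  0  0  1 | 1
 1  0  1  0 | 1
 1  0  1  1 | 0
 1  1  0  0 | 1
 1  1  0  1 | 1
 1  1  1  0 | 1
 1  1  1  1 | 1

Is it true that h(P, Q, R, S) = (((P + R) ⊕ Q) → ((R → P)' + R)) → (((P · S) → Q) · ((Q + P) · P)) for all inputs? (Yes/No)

Yes

Evaluate (((P + R) ⊕ Q) → ((R → P)' + R)) → (((P · S) → Q) · ((Q + P) · P)) on each row and compare to h:
  P=0, Q=0, R=0, S=0: formula gives 0, h = 0 ✓
  P=0, Q=0, R=0, S=1: formula gives 0, h = 0 ✓
  P=0, Q=0, R=1, S=0: formula gives 0, h = 0 ✓
  P=0, Q=0, R=1, S=1: formula gives 0, h = 0 ✓
  …and likewise for the remaining 12 rows.
Every row agrees, so the formula is equivalent.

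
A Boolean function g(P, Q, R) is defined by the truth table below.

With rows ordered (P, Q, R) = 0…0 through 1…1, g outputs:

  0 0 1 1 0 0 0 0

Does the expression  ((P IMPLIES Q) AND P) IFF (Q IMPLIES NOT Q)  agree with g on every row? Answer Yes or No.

Yes

Evaluate ((P IMPLIES Q) AND P) IFF (Q IMPLIES NOT Q) on each row and compare to g:
  P=0, Q=0, R=0: formula gives 0, g = 0 ✓
  P=0, Q=0, R=1: formula gives 0, g = 0 ✓
  P=0, Q=1, R=0: formula gives 1, g = 1 ✓
  P=0, Q=1, R=1: formula gives 1, g = 1 ✓
  P=1, Q=0, R=0: formula gives 0, g = 0 ✓
  …and likewise for the remaining 3 rows.
Every row agrees, so the formula is equivalent.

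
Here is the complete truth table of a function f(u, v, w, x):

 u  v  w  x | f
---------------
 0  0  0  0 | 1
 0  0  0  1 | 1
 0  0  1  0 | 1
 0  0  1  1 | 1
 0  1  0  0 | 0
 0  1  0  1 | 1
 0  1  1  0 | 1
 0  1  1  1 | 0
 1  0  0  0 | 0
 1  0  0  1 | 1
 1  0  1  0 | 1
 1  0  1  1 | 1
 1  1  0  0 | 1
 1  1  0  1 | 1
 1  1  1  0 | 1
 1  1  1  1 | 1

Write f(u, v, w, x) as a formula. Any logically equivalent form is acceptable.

The 0-rows are (0,1,0,0), (0,1,1,1), (1,0,0,0). Take each as a conjunction (¬u·v·¬w·¬x, ¬u·v·w·x, u·¬v·¬w·¬x), form their disjunction, and complement — that gives a formula that is 1 everywhere f is.

f(u, v, w, x) = ~(((((~u & v) & ~w) & ~x) | (((~u & v) & w) & x)) | (((u & ~v) & ~w) & ~x))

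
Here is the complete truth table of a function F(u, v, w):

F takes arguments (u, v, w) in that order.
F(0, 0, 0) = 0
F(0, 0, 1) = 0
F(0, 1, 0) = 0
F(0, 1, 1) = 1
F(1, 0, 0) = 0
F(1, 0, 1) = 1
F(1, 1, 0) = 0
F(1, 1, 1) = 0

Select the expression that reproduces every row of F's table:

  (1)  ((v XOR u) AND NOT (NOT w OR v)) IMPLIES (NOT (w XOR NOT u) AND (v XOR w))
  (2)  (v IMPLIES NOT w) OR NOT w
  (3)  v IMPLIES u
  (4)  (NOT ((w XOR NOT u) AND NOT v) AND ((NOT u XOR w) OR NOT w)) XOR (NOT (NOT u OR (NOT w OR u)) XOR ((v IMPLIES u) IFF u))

4

(1) disagrees with F on (0,0,0) (formula → 1, table → 0); rule it out.
(2) disagrees with F on (0,0,0) (formula → 1, table → 0); rule it out.
(3) disagrees with F on (0,0,0) (formula → 1, table → 0); rule it out.
(4) is the remaining candidate, and it agrees with F on all 8 inputs.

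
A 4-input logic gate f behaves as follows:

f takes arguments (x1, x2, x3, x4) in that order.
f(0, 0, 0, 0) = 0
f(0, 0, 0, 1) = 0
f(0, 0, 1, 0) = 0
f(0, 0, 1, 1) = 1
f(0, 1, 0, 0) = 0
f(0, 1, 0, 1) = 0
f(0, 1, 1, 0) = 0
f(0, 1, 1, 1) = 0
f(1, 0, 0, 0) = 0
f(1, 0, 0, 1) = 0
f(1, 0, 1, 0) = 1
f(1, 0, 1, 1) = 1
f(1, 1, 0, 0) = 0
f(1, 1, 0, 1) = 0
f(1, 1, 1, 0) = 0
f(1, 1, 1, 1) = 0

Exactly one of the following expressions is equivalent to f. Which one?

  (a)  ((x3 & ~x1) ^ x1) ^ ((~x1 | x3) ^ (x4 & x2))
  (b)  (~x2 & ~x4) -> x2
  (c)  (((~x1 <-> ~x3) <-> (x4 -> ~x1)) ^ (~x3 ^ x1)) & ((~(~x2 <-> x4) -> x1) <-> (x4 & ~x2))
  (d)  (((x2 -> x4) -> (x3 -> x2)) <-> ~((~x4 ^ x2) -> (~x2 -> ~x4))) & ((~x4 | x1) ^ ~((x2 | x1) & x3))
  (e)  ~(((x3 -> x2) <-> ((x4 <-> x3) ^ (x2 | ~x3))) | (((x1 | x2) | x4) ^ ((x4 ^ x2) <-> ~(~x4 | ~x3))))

(a) disagrees with f on (0,0,0,0) (formula → 1, table → 0); rule it out.
(b) disagrees with f on (0,0,0,1) (formula → 1, table → 0); rule it out.
(c) disagrees with f on (0,0,1,1) (formula → 0, table → 1); rule it out.
(e) disagrees with f on (1,0,0,0) (formula → 1, table → 0); rule it out.
Only (d) survives; checking it on all 16 rows confirms it matches f.

d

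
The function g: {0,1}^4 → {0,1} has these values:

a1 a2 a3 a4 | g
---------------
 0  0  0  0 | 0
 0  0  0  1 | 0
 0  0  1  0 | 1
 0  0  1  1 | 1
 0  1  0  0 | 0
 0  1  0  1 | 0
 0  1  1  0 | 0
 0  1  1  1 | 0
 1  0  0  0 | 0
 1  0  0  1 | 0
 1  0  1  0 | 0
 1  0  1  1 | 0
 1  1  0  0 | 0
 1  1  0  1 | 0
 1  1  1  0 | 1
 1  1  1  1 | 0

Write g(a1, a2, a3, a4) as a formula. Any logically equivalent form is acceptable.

The 1-rows are (0,0,1,0), (0,0,1,1), (1,1,1,0). Each contributes one minterm — ¬a1·¬a2·a3·¬a4; ¬a1·¬a2·a3·a4; a1·a2·a3·¬a4 — and their disjunction is a sum-of-products form of g.

g(a1, a2, a3, a4) = ((((~a1 & ~a2) & a3) & ~a4) | (((~a1 & ~a2) & a3) & a4)) | (((a1 & a2) & a3) & ~a4)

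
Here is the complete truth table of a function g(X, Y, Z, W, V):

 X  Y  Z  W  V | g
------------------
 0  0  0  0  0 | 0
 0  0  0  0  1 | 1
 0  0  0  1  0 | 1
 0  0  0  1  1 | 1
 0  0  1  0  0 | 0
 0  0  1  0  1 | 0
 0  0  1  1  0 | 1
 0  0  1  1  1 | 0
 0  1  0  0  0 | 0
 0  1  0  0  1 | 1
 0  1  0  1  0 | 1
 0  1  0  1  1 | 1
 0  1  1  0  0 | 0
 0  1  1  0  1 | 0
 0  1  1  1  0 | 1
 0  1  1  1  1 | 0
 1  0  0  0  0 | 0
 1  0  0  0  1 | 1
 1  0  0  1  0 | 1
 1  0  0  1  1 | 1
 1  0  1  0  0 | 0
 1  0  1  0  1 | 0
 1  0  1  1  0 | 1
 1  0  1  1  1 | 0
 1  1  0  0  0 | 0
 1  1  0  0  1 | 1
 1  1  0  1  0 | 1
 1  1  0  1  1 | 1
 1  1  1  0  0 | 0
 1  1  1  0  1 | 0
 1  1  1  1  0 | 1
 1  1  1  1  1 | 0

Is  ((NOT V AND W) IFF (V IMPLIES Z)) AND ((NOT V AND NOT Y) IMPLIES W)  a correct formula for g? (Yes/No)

Yes

Test each input against both g and the formula:
  X=0, Y=0, Z=0, W=0, V=0: formula gives 0, g = 0 ✓
  X=0, Y=0, Z=0, W=0, V=1: formula gives 1, g = 1 ✓
  X=0, Y=0, Z=0, W=1, V=0: formula gives 1, g = 1 ✓
  X=0, Y=0, Z=0, W=1, V=1: formula gives 1, g = 1 ✓
  … (the remaining 28 rows also agree.)
All 32 rows match — the expression computes g exactly.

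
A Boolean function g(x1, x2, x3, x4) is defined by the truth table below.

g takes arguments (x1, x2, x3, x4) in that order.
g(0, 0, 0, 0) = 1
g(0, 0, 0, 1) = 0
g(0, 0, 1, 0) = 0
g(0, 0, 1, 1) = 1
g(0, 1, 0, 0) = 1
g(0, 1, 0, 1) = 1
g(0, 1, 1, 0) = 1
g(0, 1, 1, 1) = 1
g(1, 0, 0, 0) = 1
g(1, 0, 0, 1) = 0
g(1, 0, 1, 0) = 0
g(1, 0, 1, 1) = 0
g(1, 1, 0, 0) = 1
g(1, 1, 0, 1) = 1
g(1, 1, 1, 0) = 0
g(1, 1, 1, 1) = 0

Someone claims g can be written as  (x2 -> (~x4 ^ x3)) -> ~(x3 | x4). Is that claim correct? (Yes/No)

No

Check the formula against g row by row:
  x1=0, x2=0, x3=0, x4=0: formula gives 1, g = 1 ✓
  x1=0, x2=0, x3=0, x4=1: formula gives 0, g = 0 ✓
  x1=0, x2=0, x3=1, x4=0: formula gives 0, g = 0 ✓
  x1=0, x2=0, x3=1, x4=1: formula gives 0, but g = 1 ✗
Since they disagree at (0,0,1,1), the expression is not a correct formula for g.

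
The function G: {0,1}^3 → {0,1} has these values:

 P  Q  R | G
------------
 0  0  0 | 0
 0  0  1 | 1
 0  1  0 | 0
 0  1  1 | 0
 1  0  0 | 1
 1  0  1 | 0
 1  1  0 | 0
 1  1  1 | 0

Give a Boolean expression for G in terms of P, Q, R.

G(P, Q, R) = ((P' · Q') · R) + ((P · Q') · R')

The 1-rows are (0,0,1), (1,0,0). Each contributes one minterm — ¬P·¬Q·R; P·¬Q·¬R — and their disjunction is a sum-of-products form of G.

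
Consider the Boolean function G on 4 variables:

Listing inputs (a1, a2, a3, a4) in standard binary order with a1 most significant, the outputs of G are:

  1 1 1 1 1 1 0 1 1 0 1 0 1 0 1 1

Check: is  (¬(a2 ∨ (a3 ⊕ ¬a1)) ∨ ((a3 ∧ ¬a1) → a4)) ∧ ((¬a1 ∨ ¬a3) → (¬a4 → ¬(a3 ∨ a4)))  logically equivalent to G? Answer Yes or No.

Evaluate (¬(a2 ∨ (a3 ⊕ ¬a1)) ∨ ((a3 ∧ ¬a1) → a4)) ∧ ((¬a1 ∨ ¬a3) → (¬a4 → ¬(a3 ∨ a4))) on each row and compare to G:
  a1=0, a2=0, a3=0, a4=0: formula gives 1, G = 1 ✓
  a1=0, a2=0, a3=0, a4=1: formula gives 1, G = 1 ✓
  a1=0, a2=0, a3=1, a4=0: formula gives 0, but G = 1 ✗
Since they disagree at (0,0,1,0), the expression is not a correct formula for G.

No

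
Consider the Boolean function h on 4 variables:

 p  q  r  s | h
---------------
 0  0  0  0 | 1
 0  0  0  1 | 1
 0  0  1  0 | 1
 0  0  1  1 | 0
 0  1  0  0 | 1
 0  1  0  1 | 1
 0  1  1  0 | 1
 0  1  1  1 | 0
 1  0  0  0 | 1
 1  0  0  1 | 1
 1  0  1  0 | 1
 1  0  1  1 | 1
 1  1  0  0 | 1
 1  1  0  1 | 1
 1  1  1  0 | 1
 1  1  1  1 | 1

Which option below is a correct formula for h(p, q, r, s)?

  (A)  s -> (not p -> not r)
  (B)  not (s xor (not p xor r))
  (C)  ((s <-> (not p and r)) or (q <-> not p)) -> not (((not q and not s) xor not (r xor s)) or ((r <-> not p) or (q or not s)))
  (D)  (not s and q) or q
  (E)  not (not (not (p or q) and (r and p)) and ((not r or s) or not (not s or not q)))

A

(B) disagrees with h on (0,0,0,0) (formula → 0, table → 1); rule it out.
(C) disagrees with h on (0,0,0,0) (formula → 0, table → 1); rule it out.
(D) disagrees with h on (0,0,0,0) (formula → 0, table → 1); rule it out.
(E) disagrees with h on (0,0,0,0) (formula → 0, table → 1); rule it out.
(A) is the remaining candidate, and it agrees with h on all 16 inputs.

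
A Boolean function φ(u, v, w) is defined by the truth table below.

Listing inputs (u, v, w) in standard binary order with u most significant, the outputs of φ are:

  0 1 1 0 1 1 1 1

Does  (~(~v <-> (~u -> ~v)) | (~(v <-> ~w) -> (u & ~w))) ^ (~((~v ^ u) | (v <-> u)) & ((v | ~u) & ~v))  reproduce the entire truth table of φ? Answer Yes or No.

Yes

Evaluate (~(~v <-> (~u -> ~v)) | (~(v <-> ~w) -> (u & ~w))) ^ (~((~v ^ u) | (v <-> u)) & ((v | ~u) & ~v)) on each row and compare to φ:
  u=0, v=0, w=0: formula gives 0, φ = 0 ✓
  u=0, v=0, w=1: formula gives 1, φ = 1 ✓
  u=0, v=1, w=0: formula gives 1, φ = 1 ✓
  u=0, v=1, w=1: formula gives 0, φ = 0 ✓
  u=1, v=0, w=0: formula gives 1, φ = 1 ✓
  … (the remaining 3 rows also agree.)
All 8 rows match — the expression computes φ exactly.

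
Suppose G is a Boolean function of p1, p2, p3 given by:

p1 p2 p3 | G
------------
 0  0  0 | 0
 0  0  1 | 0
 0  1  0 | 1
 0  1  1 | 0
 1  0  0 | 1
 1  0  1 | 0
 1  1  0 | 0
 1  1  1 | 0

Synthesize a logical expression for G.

The 1-rows are (0,1,0), (1,0,0). Each contributes one minterm — ¬p1·p2·¬p3; p1·¬p2·¬p3 — and their disjunction is a sum-of-products form of G.

G(p1, p2, p3) = ((not p1 and p2) and not p3) or ((p1 and not p2) and not p3)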